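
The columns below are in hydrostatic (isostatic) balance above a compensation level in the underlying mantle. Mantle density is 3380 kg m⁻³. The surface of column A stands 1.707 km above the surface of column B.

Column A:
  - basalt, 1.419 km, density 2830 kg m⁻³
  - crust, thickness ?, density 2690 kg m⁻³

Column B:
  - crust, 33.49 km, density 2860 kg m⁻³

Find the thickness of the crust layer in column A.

Take the compensation level at the base of the deeper column (depth z_c below the surface of column A) and equate Σ ρ_i t_i down to z_c; mantle fills any gap and the z_c terms cancel.
Column A: 1.419×2830 + x×2690 + (z_c − 1.419 − x)×3380
Column B: 1.707×0 + 33.49×2860 + (z_c − 1.707 − 33.49)×3380
The z_c×3380 term appears on both sides and cancels. Collect the known terms of each column as K = Σ(ρt)_known − 3380 × (depth of known layers): K_A = 4015.77 − 3380×1.419 = −780.45; K_B = 95781.4 − 3380×(1.707 + 33.49) = −23184.46.
Balance: K_A − x×(3380 − 2690) = K_B, so x = (K_A − K_B)/(3380 − 2690) = 22404/690 = 32.5 km.

32.5 km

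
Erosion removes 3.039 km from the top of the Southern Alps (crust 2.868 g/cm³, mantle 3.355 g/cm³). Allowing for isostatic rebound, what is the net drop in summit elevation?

Rebound u = e ρ_c/ρ_m = 3.039 km × 2.868/3.355 = 2.598 km.
Net surface drop = e − u = 3.039 km − 2.598 km = e (ρ_m − ρ_c)/ρ_m = 0.441 km.

0.441 km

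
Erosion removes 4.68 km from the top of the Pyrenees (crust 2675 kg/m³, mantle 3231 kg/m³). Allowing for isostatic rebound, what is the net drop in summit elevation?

0.805 km

Rebound u = e ρ_c/ρ_m = 4.68 km × 2675/3231 = 3.875 km.
Net surface drop = e − u = 4.68 km − 3.875 km = e (ρ_m − ρ_c)/ρ_m = 0.805 km.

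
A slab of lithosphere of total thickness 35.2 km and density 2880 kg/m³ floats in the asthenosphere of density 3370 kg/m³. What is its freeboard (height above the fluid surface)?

Floating equilibrium: submerged depth d = t ρ_obj/ρ_fluid = 35.2 km × 2880/3370 = 30.08 km.
Freeboard = t − d = 35.2 km − 30.08 km = 5.12 km.

5.12 km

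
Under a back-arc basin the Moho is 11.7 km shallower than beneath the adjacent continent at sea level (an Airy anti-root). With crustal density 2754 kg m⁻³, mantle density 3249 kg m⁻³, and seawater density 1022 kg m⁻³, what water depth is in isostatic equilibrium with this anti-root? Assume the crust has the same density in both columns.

Replacing a thickness d of crust by seawater at the top must be balanced by replacing crust with mantle at the base: d (ρ_c − ρ_w) = a (ρ_m − ρ_c).
d = a (ρ_m − ρ_c)/(ρ_c − ρ_w) = 11.7 km × 495/1732 = 3.34 km.

3.34 km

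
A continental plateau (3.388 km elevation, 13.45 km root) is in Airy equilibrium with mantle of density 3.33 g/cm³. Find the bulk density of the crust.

ρ_c h = (ρ_m − ρ_c) r → ρ_c (h + r) = ρ_m r → ρ_c = ρ_m r / (h + r).
ρ_c = 3.33 × 13.45 km / (3.388 km + 13.45 km) = 2.66 g/cm³.

2.66 g/cm³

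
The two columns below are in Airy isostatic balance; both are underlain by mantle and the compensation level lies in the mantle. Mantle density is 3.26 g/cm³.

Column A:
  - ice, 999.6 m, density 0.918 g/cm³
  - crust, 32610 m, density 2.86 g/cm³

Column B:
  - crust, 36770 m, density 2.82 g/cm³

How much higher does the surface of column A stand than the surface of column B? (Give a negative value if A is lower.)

−243 m

For any compensation level in the mantle, the mantle terms cancel and isostasy reduces to e = (Σt_A − Σt_B) − (Σ(ρt)_A − Σ(ρt)_B) / ρ_m.
Σt_A = 33609.6 m; Σt_B = 36770 m; Σ(ρt)_A = 94182.2328; Σ(ρt)_B = 103691.4 (in m·g/cm³).
e = (33609.6 − 36770) − (94182.2328 − 103691.4) / 3.26 = −243 m.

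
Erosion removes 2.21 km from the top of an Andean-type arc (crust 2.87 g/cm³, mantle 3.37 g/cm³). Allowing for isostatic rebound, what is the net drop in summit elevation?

Rebound u = e ρ_c/ρ_m = 2.21 km × 2.87/3.37 = 1.882 km.
Net surface drop = e − u = 2.21 km − 1.882 km = e (ρ_m − ρ_c)/ρ_m = 0.328 km.

0.328 km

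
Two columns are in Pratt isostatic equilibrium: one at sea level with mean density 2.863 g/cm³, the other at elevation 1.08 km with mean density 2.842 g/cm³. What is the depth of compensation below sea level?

146 km

ρ_ref D = ρ (D + h) → D (ρ_ref − ρ) = ρ h.
D = ρ h/(ρ_ref − ρ) = 2.842 × 1.08 km/(2.863 − 2.842) = 146 km.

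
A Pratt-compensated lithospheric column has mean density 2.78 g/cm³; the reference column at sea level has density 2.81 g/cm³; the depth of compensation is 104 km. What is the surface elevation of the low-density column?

1.12 km

ρ_ref D = ρ (D + h) → h = D (ρ_ref − ρ)/ρ.
h = 104 km × (2.81 − 2.78)/2.78 = 1.12 km.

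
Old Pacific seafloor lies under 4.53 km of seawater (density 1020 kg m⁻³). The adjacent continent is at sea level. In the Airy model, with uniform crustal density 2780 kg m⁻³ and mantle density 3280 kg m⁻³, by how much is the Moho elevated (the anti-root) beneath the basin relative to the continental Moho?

15.9 km

Balancing pressure at the compensation depth: replacing crust with seawater at the top is compensated by replacing crust with mantle at the base: d (ρ_c − ρ_w) = a (ρ_m − ρ_c).
a = d (ρ_c − ρ_w)/(ρ_m − ρ_c) = 4.53 km × 1760/500 = 15.9 km.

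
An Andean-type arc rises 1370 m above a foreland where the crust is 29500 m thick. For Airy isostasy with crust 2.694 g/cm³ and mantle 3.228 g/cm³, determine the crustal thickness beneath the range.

Root depth r = h ρ_c / (ρ_m − ρ_c) = 1370 m × 2.694 / 0.534 = 6912 m.
Total thickness = T + h + r = 29500 m + 1370 m + 6912 m = 37800 m.

37800 m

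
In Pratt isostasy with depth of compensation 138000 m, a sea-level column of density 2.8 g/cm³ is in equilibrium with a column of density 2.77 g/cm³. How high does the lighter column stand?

ρ_ref D = ρ (D + h) → h = D (ρ_ref − ρ)/ρ.
h = 138000 m × (2.8 − 2.77)/2.77 = 1490 m.

1490 m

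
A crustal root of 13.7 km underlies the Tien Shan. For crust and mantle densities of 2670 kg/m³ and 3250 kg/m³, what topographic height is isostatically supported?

2.98 km

Balancing pressure at the compensation depth: ρ_c h = (ρ_m − ρ_c) r.
h = r (ρ_m − ρ_c) / ρ_c = 13.7 km × (3250 − 2670) / 2670 = 2.98 km.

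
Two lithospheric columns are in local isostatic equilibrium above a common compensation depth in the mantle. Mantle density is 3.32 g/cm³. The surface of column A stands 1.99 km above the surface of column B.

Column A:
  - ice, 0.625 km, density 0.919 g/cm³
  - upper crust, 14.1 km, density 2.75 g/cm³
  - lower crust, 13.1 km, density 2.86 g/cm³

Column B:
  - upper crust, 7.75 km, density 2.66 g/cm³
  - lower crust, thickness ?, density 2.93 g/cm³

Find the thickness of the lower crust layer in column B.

9.85 km

Take the compensation level at the base of the deeper column (depth z_c below the surface of column A) and equate Σ ρ_i t_i down to z_c; mantle fills any gap and the z_c terms cancel.
Column A: 0.625×0.919 + 14.1×2.75 + 13.1×2.86 + (z_c − 27.825)×3.32
Column B: 1.99×0 + 7.75×2.66 + x×2.93 + (z_c − 1.99 − 7.75 − x)×3.32
The z_c×3.32 term appears on both sides and cancels. Collect the known terms of each column as K = Σ(ρt)_known − 3.32 × (depth of known layers): K_A = 76.815375 − 3.32×27.825 = −15.563625; K_B = 20.615 − 3.32×(1.99 + 7.75) = −11.7218.
Balance: K_A = K_B − x×(3.32 − 2.93), so x = (K_B − K_A)/(3.32 − 2.93) = 3.84183/0.39 = 9.85 km.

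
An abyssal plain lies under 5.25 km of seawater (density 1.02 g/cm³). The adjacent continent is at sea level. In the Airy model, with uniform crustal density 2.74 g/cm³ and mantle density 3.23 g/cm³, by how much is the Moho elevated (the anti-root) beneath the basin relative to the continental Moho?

By Archimedes' principle applied to the lithosphere: replacing crust with seawater at the top is compensated by replacing crust with mantle at the base: d (ρ_c − ρ_w) = a (ρ_m − ρ_c).
a = d (ρ_c − ρ_w)/(ρ_m − ρ_c) = 5.25 km × 1.72/0.49 = 18.4 km.

18.4 km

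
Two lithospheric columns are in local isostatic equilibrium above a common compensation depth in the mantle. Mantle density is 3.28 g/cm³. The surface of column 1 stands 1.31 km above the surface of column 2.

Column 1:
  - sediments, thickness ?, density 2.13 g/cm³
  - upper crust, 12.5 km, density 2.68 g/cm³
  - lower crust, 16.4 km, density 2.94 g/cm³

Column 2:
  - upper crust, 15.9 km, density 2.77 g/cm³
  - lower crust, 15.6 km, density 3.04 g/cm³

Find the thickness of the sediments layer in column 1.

Take the compensation level at the base of the deeper column (depth z_c below the surface of column 1) and equate Σ ρ_i t_i down to z_c; mantle fills any gap and the z_c terms cancel.
Column 1: x×2.13 + 12.5×2.68 + 16.4×2.94 + (z_c − 28.9 − x)×3.28
Column 2: 1.31×0 + 15.9×2.77 + 15.6×3.04 + (z_c − 1.31 − 31.5)×3.28
The z_c×3.28 term appears on both sides and cancels. Collect the known terms of each column as K = Σ(ρt)_known − 3.28 × (depth of known layers): K_1 = 81.716 − 3.28×28.9 = −13.076; K_2 = 91.467 − 3.28×(1.31 + 31.5) = −16.1498.
Balance: K_1 − x×(3.28 − 2.13) = K_2, so x = (K_1 − K_2)/(3.28 − 2.13) = 3.0738/1.15 = 2.67 km.

2.67 km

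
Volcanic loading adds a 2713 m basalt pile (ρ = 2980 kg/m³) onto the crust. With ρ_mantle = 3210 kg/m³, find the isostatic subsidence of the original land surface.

2520 m

Subaerial loading: s = t ρ_load / ρ_m.
s = 2713 m × 2980/3210 = 2520 m.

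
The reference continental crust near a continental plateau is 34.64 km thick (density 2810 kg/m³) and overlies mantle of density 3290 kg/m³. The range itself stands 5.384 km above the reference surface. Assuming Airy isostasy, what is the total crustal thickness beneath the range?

Root depth r = h ρ_c / (ρ_m − ρ_c) = 5.384 km × 2810 / 480 = 31.52 km.
Total thickness = T + h + r = 34.64 km + 5.384 km + 31.52 km = 71.5 km.

71.5 km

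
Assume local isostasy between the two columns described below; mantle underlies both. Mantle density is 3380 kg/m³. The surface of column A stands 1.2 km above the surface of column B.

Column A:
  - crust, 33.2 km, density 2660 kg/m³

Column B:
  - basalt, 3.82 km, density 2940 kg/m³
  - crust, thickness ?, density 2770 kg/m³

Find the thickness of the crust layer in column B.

Take the compensation level at the base of the deeper column (depth z_c below the surface of column A) and equate Σ ρ_i t_i down to z_c; mantle fills any gap and the z_c terms cancel.
Column A: 33.2×2660 + (z_c − 33.2)×3380
Column B: 1.2×0 + 3.82×2940 + x×2770 + (z_c − 1.2 − 3.82 − x)×3380
The z_c×3380 term appears on both sides and cancels. Collect the known terms of each column as K = Σ(ρt)_known − 3380 × (depth of known layers): K_A = 88312 − 3380×33.2 = −23904; K_B = 11230.8 − 3380×(1.2 + 3.82) = −5736.8.
Balance: K_A = K_B − x×(3380 − 2770), so x = (K_B − K_A)/(3380 − 2770) = 18167.2/610 = 29.8 km.

29.8 km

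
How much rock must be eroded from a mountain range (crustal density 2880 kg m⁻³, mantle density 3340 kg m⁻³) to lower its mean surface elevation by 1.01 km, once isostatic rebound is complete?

Net drop Δ = e − u = e − e ρ_c/ρ_m = e (ρ_m − ρ_c)/ρ_m.
e = Δ ρ_m/(ρ_m − ρ_c) = 1.01 km × 3340/460 = 7.33 km.

7.33 km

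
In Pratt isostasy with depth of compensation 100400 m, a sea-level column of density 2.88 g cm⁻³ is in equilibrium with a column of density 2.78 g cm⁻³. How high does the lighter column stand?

ρ_ref D = ρ (D + h) → h = D (ρ_ref − ρ)/ρ.
h = 100400 m × (2.88 − 2.78)/2.78 = 3610 m.

3610 m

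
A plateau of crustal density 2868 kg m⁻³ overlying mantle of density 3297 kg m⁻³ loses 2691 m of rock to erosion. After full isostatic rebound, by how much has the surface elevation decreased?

Rebound u = e ρ_c/ρ_m = 2691 m × 2868/3297 = 2341 m.
Net surface drop = e − u = 2691 m − 2341 m = e (ρ_m − ρ_c)/ρ_m = 350 m.

350 m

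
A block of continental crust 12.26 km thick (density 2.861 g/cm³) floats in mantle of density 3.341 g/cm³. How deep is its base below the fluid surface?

Draft d = t ρ_obj/ρ_fluid = 12.26 km × 2.861/3.341 = 10.5 km.

10.5 km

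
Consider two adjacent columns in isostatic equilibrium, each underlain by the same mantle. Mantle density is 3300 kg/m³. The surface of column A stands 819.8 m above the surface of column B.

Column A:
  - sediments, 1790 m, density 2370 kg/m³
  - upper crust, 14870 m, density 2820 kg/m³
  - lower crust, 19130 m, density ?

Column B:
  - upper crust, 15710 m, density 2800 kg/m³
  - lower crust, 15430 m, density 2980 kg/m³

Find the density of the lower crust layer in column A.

Take the compensation level at the base of the deeper column (depth z_c below the surface of column A) and equate Σ ρ_i t_i down to z_c; mantle fills any gap and the z_c terms cancel.
Column A: 1790×2370 + 14870×2820 + 19130×ρ + (z_c − 35790)×3300
Column B: 819.8×0 + 15710×2800 + 15430×2980 + (z_c − 819.8 − 31140)×3300
The z_c×3300 term appears on both sides and cancels. Collect the known terms of each column as K = Σ(ρt)_known − 3300 × (depth of known layers): K_A = 46175700 − 3300×35790 = −71931300; K_B = 89969400 − 3300×(819.8 + 31140) = −15497940.
Balance: K_A + 19130×ρ = K_B, so ρ = (K_B − K_A)/19130 = 56433400/19130 = 2950 kg/m³.

2950 kg/m³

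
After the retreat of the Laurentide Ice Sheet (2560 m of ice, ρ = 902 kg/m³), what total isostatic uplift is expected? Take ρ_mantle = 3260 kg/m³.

Removing the load lets mantle flow back in; uplift u satisfies ρ_ice t = ρ_m u.
u = t ρ_ice/ρ_m = 2560 m × 902/3260 = 708 m.

708 m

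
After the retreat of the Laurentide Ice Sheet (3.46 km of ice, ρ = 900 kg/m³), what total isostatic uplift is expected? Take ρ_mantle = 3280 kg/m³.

Removing the load lets mantle flow back in; uplift u satisfies ρ_ice t = ρ_m u.
u = t ρ_ice/ρ_m = 3.46 km × 900/3280 = 0.949 km.

0.949 km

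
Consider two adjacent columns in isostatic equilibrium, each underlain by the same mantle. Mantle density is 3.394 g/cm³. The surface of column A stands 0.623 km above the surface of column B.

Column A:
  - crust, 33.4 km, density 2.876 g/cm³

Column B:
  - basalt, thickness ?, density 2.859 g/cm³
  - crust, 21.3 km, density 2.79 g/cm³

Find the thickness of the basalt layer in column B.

Take the compensation level at the base of the deeper column (depth z_c below the surface of column A) and equate Σ ρ_i t_i down to z_c; mantle fills any gap and the z_c terms cancel.
Column A: 33.4×2.876 + (z_c − 33.4)×3.394
Column B: 0.623×0 + x×2.859 + 21.3×2.79 + (z_c − 0.623 − 21.3 − x)×3.394
The z_c×3.394 term appears on both sides and cancels. Collect the known terms of each column as K = Σ(ρt)_known − 3.394 × (depth of known layers): K_A = 96.0584 − 3.394×33.4 = −17.3012; K_B = 59.427 − 3.394×(0.623 + 21.3) = −14.979662.
Balance: K_A = K_B − x×(3.394 − 2.859), so x = (K_B − K_A)/(3.394 − 2.859) = 2.32154/0.535 = 4.34 km.

4.34 km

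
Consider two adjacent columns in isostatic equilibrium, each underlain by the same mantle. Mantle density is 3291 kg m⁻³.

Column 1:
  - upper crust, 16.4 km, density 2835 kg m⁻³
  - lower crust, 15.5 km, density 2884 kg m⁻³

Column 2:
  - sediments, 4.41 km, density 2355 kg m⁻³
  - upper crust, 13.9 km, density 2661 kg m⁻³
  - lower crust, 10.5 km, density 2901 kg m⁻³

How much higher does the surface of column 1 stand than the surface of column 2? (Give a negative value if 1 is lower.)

For any compensation level in the mantle, the mantle terms cancel and isostasy reduces to e = (Σt_1 − Σt_2) − (Σ(ρt)_1 − Σ(ρt)_2) / ρ_m.
Σt_1 = 31.9 km; Σt_2 = 28.81 km; Σ(ρt)_1 = 91196; Σ(ρt)_2 = 77833.95 (in km·kg m⁻³).
e = (31.9 − 28.81) − (91196 − 77833.95) / 3291 = −0.97 km.

−0.97 km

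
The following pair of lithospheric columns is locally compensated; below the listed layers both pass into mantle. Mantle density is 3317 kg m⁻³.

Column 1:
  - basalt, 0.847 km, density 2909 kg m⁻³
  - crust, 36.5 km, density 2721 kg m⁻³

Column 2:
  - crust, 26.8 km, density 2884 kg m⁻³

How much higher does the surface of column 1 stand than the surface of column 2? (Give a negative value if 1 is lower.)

3.16 km

For any compensation level in the mantle, the mantle terms cancel and isostasy reduces to e = (Σt_1 − Σt_2) − (Σ(ρt)_1 − Σ(ρt)_2) / ρ_m.
Σt_1 = 37.347 km; Σt_2 = 26.8 km; Σ(ρt)_1 = 101780.423; Σ(ρt)_2 = 77291.2 (in km·kg m⁻³).
e = (37.347 − 26.8) − (101780.423 − 77291.2) / 3317 = 3.16 km.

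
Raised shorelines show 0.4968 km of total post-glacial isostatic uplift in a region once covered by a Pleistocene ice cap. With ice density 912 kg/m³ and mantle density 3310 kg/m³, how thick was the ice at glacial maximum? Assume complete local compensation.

u = t ρ_ice/ρ_m → t = u ρ_m/ρ_ice = 0.4968 km × 3310/912 = 1.8 km.

1.8 km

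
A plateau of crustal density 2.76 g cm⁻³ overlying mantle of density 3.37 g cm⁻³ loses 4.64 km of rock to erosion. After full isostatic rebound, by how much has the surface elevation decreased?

0.84 km

Rebound u = e ρ_c/ρ_m = 4.64 km × 2.76/3.37 = 3.8 km.
Net surface drop = e − u = 4.64 km − 3.8 km = e (ρ_m − ρ_c)/ρ_m = 0.84 km.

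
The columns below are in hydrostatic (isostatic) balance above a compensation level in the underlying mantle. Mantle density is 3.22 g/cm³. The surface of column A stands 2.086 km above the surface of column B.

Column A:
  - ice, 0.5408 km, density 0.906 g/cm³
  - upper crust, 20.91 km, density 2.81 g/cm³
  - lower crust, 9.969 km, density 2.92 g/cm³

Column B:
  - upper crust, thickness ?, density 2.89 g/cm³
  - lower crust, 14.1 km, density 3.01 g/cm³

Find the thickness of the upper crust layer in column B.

Take the compensation level at the base of the deeper column (depth z_c below the surface of column A) and equate Σ ρ_i t_i down to z_c; mantle fills any gap and the z_c terms cancel.
Column A: 0.5408×0.906 + 20.91×2.81 + 9.969×2.92 + (z_c − 31.4198)×3.22
Column B: 2.086×0 + x×2.89 + 14.1×3.01 + (z_c − 2.086 − 14.1 − x)×3.22
The z_c×3.22 term appears on both sides and cancels. Collect the known terms of each column as K = Σ(ρt)_known − 3.22 × (depth of known layers): K_A = 88.3565448 − 3.22×31.4198 = −12.8152112; K_B = 42.441 − 3.22×(2.086 + 14.1) = −9.67792.
Balance: K_A = K_B − x×(3.22 − 2.89), so x = (K_B − K_A)/(3.22 − 2.89) = 3.13729/0.33 = 9.51 km.

9.51 km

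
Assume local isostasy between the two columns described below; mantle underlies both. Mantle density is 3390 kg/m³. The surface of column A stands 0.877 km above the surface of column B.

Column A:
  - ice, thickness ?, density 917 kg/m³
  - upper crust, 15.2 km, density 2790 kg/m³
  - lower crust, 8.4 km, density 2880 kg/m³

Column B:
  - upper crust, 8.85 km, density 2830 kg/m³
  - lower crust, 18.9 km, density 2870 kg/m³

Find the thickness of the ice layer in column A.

Take the compensation level at the base of the deeper column (depth z_c below the surface of column A) and equate Σ ρ_i t_i down to z_c; mantle fills any gap and the z_c terms cancel.
Column A: x×917 + 15.2×2790 + 8.4×2880 + (z_c − 23.6 − x)×3390
Column B: 0.877×0 + 8.85×2830 + 18.9×2870 + (z_c − 0.877 − 27.75)×3390
The z_c×3390 term appears on both sides and cancels. Collect the known terms of each column as K = Σ(ρt)_known − 3390 × (depth of known layers): K_A = 66600 − 3390×23.6 = −13404; K_B = 79288.5 − 3390×(0.877 + 27.75) = −17757.03.
Balance: K_A − x×(3390 − 917) = K_B, so x = (K_A − K_B)/(3390 − 917) = 4353.03/2473 = 1.76 km.

1.76 km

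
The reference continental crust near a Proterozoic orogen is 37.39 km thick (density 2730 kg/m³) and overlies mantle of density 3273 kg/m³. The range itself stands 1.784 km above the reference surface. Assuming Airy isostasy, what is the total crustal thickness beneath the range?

Root depth r = h ρ_c / (ρ_m − ρ_c) = 1.784 km × 2730 / 543 = 8.969 km.
Total thickness = T + h + r = 37.39 km + 1.784 km + 8.969 km = 48.1 km.

48.1 km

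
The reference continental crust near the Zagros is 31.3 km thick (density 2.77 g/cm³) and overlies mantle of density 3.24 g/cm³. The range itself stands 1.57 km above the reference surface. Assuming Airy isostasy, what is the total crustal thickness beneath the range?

Root depth r = h ρ_c / (ρ_m − ρ_c) = 1.57 km × 2.77 / 0.47 = 9.253 km.
Total thickness = T + h + r = 31.3 km + 1.57 km + 9.253 km = 42.1 km.

42.1 km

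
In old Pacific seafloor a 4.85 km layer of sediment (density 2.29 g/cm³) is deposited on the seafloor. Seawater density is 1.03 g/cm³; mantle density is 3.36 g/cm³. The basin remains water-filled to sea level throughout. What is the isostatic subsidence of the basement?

Submarine loading: the sediment displaces seawater, and the subsidence is in turn flooded, so s (ρ_m − ρ_w) = t (ρ_sed − ρ_w).
s = 4.85 km × (2.29 − 1.03) / (3.36 − 1.03) = 2.62 km.

2.62 km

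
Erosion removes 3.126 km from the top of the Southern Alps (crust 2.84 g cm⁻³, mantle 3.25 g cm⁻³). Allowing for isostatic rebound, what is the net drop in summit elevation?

0.394 km

Rebound u = e ρ_c/ρ_m = 3.126 km × 2.84/3.25 = 2.732 km.
Net surface drop = e − u = 3.126 km − 2.732 km = e (ρ_m − ρ_c)/ρ_m = 0.394 km.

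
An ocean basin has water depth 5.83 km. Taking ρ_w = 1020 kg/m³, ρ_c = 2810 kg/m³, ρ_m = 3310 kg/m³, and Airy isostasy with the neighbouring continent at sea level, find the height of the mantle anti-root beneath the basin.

20.9 km

By Archimedes' principle applied to the lithosphere: replacing crust with seawater at the top is compensated by replacing crust with mantle at the base: d (ρ_c − ρ_w) = a (ρ_m − ρ_c).
a = d (ρ_c − ρ_w)/(ρ_m − ρ_c) = 5.83 km × 1790/500 = 20.9 km.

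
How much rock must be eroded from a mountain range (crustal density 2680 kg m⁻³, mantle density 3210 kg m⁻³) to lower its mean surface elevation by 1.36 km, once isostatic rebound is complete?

Net drop Δ = e − u = e − e ρ_c/ρ_m = e (ρ_m − ρ_c)/ρ_m.
e = Δ ρ_m/(ρ_m − ρ_c) = 1.36 km × 3210/530 = 8.24 km.

8.24 km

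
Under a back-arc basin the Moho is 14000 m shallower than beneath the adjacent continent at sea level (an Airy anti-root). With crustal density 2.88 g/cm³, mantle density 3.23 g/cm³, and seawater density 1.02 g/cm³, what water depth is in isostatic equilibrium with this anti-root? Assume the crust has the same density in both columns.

Replacing a thickness d of crust by seawater at the top must be balanced by replacing crust with mantle at the base: d (ρ_c − ρ_w) = a (ρ_m − ρ_c).
d = a (ρ_m − ρ_c)/(ρ_c − ρ_w) = 14000 m × 0.35/1.86 = 2630 m.

2630 m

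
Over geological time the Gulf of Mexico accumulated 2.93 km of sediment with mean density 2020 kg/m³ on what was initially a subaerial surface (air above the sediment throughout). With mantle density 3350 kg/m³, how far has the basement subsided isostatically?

1.77 km

Subaerial load: s = t ρ_sed / ρ_m = 2.93 km × 2020/3350 = 1.77 km.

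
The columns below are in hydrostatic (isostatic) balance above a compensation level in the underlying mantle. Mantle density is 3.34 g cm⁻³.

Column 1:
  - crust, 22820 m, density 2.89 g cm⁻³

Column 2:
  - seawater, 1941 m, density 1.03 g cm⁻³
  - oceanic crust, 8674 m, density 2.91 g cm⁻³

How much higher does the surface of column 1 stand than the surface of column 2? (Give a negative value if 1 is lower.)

For any compensation level in the mantle, the mantle terms cancel and isostasy reduces to e = (Σt_1 − Σt_2) − (Σ(ρt)_1 − Σ(ρt)_2) / ρ_m.
Σt_1 = 22820 m; Σt_2 = 10615 m; Σ(ρt)_1 = 65949.8; Σ(ρt)_2 = 27240.57 (in m·g cm⁻³).
e = (22820 − 10615) − (65949.8 − 27240.57) / 3.34 = 615 m.

615 m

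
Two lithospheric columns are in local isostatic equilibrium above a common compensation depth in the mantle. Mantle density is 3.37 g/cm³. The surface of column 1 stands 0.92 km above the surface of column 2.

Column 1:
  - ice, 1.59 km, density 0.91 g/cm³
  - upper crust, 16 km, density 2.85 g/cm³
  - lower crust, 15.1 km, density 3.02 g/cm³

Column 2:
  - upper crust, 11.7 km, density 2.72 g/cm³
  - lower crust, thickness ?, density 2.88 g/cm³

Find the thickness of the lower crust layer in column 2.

Take the compensation level at the base of the deeper column (depth z_c below the surface of column 1) and equate Σ ρ_i t_i down to z_c; mantle fills any gap and the z_c terms cancel.
Column 1: 1.59×0.91 + 16×2.85 + 15.1×3.02 + (z_c − 32.69)×3.37
Column 2: 0.92×0 + 11.7×2.72 + x×2.88 + (z_c − 0.92 − 11.7 − x)×3.37
The z_c×3.37 term appears on both sides and cancels. Collect the known terms of each column as K = Σ(ρt)_known − 3.37 × (depth of known layers): K_1 = 92.6489 − 3.37×32.69 = −17.5164; K_2 = 31.824 − 3.37×(0.92 + 11.7) = −10.7054.
Balance: K_1 = K_2 − x×(3.37 − 2.88), so x = (K_2 − K_1)/(3.37 − 2.88) = 6.811/0.49 = 13.9 km.

13.9 km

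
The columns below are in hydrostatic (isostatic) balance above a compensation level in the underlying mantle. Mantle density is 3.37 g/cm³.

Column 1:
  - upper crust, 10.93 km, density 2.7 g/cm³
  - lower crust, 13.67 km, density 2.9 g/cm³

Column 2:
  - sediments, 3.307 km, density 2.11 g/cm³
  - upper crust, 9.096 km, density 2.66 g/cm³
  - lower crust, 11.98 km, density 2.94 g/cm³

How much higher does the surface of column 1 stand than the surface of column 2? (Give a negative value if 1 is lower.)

−0.602 km

For any compensation level in the mantle, the mantle terms cancel and isostasy reduces to e = (Σt_1 − Σt_2) − (Σ(ρt)_1 − Σ(ρt)_2) / ρ_m.
Σt_1 = 24.6 km; Σt_2 = 24.383 km; Σ(ρt)_1 = 69.154; Σ(ρt)_2 = 66.39433 (in km·g/cm³).
e = (24.6 − 24.383) − (69.154 − 66.39433) / 3.37 = −0.602 km.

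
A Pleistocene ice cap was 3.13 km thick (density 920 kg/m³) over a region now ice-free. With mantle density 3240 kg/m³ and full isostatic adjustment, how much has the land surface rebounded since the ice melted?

Removing the load lets mantle flow back in; uplift u satisfies ρ_ice t = ρ_m u.
u = t ρ_ice/ρ_m = 3.13 km × 920/3240 = 0.889 km.

0.889 km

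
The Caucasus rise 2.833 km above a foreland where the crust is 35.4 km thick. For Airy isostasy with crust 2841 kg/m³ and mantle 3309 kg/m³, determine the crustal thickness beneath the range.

Root depth r = h ρ_c / (ρ_m − ρ_c) = 2.833 km × 2841 / 468 = 17.2 km.
Total thickness = T + h + r = 35.4 km + 2.833 km + 17.2 km = 55.4 km.

55.4 km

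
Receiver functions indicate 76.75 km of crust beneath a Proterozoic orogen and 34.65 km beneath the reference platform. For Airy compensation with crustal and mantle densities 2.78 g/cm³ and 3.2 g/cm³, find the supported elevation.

Excess crust Δ = 76.75 km − 34.65 km = 42.1 km, split between elevation h and root r with h + r = Δ.
Airy balance ρ_c h = (ρ_m − ρ_c) r gives r = h ρ_c/(ρ_m − ρ_c), so h (1 + ρ_c/(ρ_m − ρ_c)) = Δ, i.e. h = Δ (ρ_m − ρ_c)/ρ_m.
h = 42.1 km × 0.42/3.2 = 5.53 km.

5.53 km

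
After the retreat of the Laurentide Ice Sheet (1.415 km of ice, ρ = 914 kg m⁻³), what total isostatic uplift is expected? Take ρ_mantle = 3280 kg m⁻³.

Removing the load lets mantle flow back in; uplift u satisfies ρ_ice t = ρ_m u.
u = t ρ_ice/ρ_m = 1.415 km × 914/3280 = 0.394 km.

0.394 km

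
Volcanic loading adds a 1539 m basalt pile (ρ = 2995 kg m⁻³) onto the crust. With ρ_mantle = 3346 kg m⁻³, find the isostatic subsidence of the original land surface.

1380 m

Subaerial loading: s = t ρ_load / ρ_m.
s = 1539 m × 2995/3346 = 1380 m.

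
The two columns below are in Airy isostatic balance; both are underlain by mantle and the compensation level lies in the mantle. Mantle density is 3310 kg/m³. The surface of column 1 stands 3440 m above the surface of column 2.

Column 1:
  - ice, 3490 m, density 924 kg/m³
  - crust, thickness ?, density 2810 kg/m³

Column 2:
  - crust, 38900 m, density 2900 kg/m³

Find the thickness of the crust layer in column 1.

Take the compensation level at the base of the deeper column (depth z_c below the surface of column 1) and equate Σ ρ_i t_i down to z_c; mantle fills any gap and the z_c terms cancel.
Column 1: 3490×924 + x×2810 + (z_c − 3490 − x)×3310
Column 2: 3440×0 + 38900×2900 + (z_c − 3440 − 38900)×3310
The z_c×3310 term appears on both sides and cancels. Collect the known terms of each column as K = Σ(ρt)_known − 3310 × (depth of known layers): K_1 = 3224760 − 3310×3490 = −8327140; K_2 = 112810000 − 3310×(3440 + 38900) = −27335400.
Balance: K_1 − x×(3310 − 2810) = K_2, so x = (K_1 − K_2)/(3310 − 2810) = 19008300/500 = 38000 m.

38000 m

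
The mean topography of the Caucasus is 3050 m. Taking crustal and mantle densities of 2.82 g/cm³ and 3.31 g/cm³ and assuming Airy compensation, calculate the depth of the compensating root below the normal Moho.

In Airy isostatic equilibrium: the weight of the topography is balanced by the buoyancy of the root, ρ_c h = (ρ_m − ρ_c) r.
r = h · ρ_c / (ρ_m − ρ_c) = 3050 m × 2.82 / (3.31 − 2.82) = 17600 m.

17600 m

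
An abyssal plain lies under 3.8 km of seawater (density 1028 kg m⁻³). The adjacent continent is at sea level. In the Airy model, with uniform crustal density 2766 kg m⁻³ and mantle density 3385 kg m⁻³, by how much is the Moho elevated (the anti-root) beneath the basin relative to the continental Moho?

Balancing pressure at the compensation depth: replacing crust with seawater at the top is compensated by replacing crust with mantle at the base: d (ρ_c − ρ_w) = a (ρ_m − ρ_c).
a = d (ρ_c − ρ_w)/(ρ_m − ρ_c) = 3.8 km × 1738/619 = 10.7 km.

10.7 km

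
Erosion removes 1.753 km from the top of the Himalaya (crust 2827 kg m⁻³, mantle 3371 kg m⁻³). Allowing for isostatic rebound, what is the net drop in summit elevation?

Rebound u = e ρ_c/ρ_m = 1.753 km × 2827/3371 = 1.47 km.
Net surface drop = e − u = 1.753 km − 1.47 km = e (ρ_m − ρ_c)/ρ_m = 0.283 km.

0.283 km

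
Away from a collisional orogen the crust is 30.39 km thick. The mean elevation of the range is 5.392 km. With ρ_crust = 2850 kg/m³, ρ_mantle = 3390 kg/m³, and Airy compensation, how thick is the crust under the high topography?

64.2 km

Root depth r = h ρ_c / (ρ_m − ρ_c) = 5.392 km × 2850 / 540 = 28.46 km.
Total thickness = T + h + r = 30.39 km + 5.392 km + 28.46 km = 64.2 km.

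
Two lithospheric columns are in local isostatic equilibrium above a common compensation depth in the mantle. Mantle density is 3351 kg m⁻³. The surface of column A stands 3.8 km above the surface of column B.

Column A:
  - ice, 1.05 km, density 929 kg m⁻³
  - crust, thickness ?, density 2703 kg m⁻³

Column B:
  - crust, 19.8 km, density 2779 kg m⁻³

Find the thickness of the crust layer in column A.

33.2 km

Take the compensation level at the base of the deeper column (depth z_c below the surface of column A) and equate Σ ρ_i t_i down to z_c; mantle fills any gap and the z_c terms cancel.
Column A: 1.05×929 + x×2703 + (z_c − 1.05 − x)×3351
Column B: 3.8×0 + 19.8×2779 + (z_c − 3.8 − 19.8)×3351
The z_c×3351 term appears on both sides and cancels. Collect the known terms of each column as K = Σ(ρt)_known − 3351 × (depth of known layers): K_A = 975.45 − 3351×1.05 = −2543.1; K_B = 55024.2 − 3351×(3.8 + 19.8) = −24059.4.
Balance: K_A − x×(3351 − 2703) = K_B, so x = (K_A − K_B)/(3351 − 2703) = 21516.3/648 = 33.2 km.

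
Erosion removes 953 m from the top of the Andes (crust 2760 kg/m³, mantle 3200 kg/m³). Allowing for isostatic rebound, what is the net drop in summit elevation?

Rebound u = e ρ_c/ρ_m = 953 m × 2760/3200 = 822 m.
Net surface drop = e − u = 953 m − 822 m = e (ρ_m − ρ_c)/ρ_m = 131 m.

131 m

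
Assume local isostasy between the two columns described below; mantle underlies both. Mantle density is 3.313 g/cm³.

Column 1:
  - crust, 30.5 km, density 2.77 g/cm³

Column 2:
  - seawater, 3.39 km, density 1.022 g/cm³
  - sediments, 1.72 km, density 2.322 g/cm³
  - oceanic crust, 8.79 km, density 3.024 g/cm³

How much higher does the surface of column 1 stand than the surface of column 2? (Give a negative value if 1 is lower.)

For any compensation level in the mantle, the mantle terms cancel and isostasy reduces to e = (Σt_1 − Σt_2) − (Σ(ρt)_1 − Σ(ρt)_2) / ρ_m.
Σt_1 = 30.5 km; Σt_2 = 13.9 km; Σ(ρt)_1 = 84.485; Σ(ρt)_2 = 34.03938 (in km·g/cm³).
e = (30.5 − 13.9) − (84.485 − 34.03938) / 3.313 = 1.37 km.

1.37 km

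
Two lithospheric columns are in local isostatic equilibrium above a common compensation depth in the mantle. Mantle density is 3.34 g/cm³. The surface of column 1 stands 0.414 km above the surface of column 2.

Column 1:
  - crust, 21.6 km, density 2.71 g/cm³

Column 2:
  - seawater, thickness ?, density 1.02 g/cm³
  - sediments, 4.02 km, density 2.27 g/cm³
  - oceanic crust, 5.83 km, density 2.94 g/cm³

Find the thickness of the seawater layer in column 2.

Take the compensation level at the base of the deeper column (depth z_c below the surface of column 1) and equate Σ ρ_i t_i down to z_c; mantle fills any gap and the z_c terms cancel.
Column 1: 21.6×2.71 + (z_c − 21.6)×3.34
Column 2: 0.414×0 + x×1.02 + 4.02×2.27 + 5.83×2.94 + (z_c − 0.414 − 9.85 − x)×3.34
The z_c×3.34 term appears on both sides and cancels. Collect the known terms of each column as K = Σ(ρt)_known − 3.34 × (depth of known layers): K_1 = 58.536 − 3.34×21.6 = −13.608; K_2 = 26.2656 − 3.34×(0.414 + 9.85) = −8.01616.
Balance: K_1 = K_2 − x×(3.34 − 1.02), so x = (K_2 − K_1)/(3.34 − 1.02) = 5.59184/2.32 = 2.41 km.

2.41 km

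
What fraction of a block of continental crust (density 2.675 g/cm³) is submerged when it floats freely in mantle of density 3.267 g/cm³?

Submerged fraction = ρ_obj/ρ_fluid = 2.675/3.267 = 81.9%.

81.9%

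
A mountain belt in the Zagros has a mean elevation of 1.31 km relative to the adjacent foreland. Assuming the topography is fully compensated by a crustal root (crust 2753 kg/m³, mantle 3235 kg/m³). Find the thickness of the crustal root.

Isostatic balance requires: the weight of the topography is balanced by the buoyancy of the root, ρ_c h = (ρ_m − ρ_c) r.
r = h · ρ_c / (ρ_m − ρ_c) = 1.31 km × 2753 / (3235 − 2753) = 7.48 km.

7.48 km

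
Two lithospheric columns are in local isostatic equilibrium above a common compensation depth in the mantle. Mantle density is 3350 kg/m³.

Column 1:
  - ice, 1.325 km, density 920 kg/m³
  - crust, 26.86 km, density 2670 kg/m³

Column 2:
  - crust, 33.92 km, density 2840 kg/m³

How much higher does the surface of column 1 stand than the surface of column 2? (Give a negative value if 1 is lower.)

For any compensation level in the mantle, the mantle terms cancel and isostasy reduces to e = (Σt_1 − Σt_2) − (Σ(ρt)_1 − Σ(ρt)_2) / ρ_m.
Σt_1 = 28.185 km; Σt_2 = 33.92 km; Σ(ρt)_1 = 72935.2; Σ(ρt)_2 = 96332.8 (in km·kg/m³).
e = (28.185 − 33.92) − (72935.2 − 96332.8) / 3350 = 1.25 km.

1.25 km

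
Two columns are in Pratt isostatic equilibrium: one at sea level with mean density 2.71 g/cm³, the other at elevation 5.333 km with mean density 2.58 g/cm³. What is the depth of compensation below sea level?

ρ_ref D = ρ (D + h) → D (ρ_ref − ρ) = ρ h.
D = ρ h/(ρ_ref − ρ) = 2.58 × 5.333 km/(2.71 − 2.58) = 106 km.

106 km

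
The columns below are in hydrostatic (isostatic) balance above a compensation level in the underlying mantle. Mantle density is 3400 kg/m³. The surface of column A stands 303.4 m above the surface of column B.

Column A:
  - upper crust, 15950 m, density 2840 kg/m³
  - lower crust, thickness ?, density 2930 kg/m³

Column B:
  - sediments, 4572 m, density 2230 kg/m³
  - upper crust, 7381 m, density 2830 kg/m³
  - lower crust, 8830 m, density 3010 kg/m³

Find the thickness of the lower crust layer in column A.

Take the compensation level at the base of the deeper column (depth z_c below the surface of column A) and equate Σ ρ_i t_i down to z_c; mantle fills any gap and the z_c terms cancel.
Column A: 15950×2840 + x×2930 + (z_c − 15950 − x)×3400
Column B: 303.4×0 + 4572×2230 + 7381×2830 + 8830×3010 + (z_c − 303.4 − 20783)×3400
The z_c×3400 term appears on both sides and cancels. Collect the known terms of each column as K = Σ(ρt)_known − 3400 × (depth of known layers): K_A = 45298000 − 3400×15950 = −8932000; K_B = 57662090 − 3400×(303.4 + 20783) = −14031670.
Balance: K_A − x×(3400 − 2930) = K_B, so x = (K_A − K_B)/(3400 − 2930) = 5099670/470 = 10900 m.

10900 m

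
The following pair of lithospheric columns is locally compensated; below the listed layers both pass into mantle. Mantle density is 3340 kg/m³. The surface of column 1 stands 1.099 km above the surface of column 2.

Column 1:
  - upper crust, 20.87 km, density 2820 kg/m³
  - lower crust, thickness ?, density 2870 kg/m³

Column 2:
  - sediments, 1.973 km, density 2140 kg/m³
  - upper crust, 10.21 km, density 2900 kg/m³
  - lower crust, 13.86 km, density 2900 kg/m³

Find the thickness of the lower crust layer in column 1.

Take the compensation level at the base of the deeper column (depth z_c below the surface of column 1) and equate Σ ρ_i t_i down to z_c; mantle fills any gap and the z_c terms cancel.
Column 1: 20.87×2820 + x×2870 + (z_c − 20.87 − x)×3340
Column 2: 1.099×0 + 1.973×2140 + 10.21×2900 + 13.86×2900 + (z_c − 1.099 − 26.043)×3340
The z_c×3340 term appears on both sides and cancels. Collect the known terms of each column as K = Σ(ρt)_known − 3340 × (depth of known layers): K_1 = 58853.4 − 3340×20.87 = −10852.4; K_2 = 74025.22 − 3340×(1.099 + 26.043) = −16629.06.
Balance: K_1 − x×(3340 − 2870) = K_2, so x = (K_1 − K_2)/(3340 − 2870) = 5776.66/470 = 12.3 km.

12.3 km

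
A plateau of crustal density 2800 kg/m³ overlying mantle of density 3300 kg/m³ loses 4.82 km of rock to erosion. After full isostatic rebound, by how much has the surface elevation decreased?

Rebound u = e ρ_c/ρ_m = 4.82 km × 2800/3300 = 4.09 km.
Net surface drop = e − u = 4.82 km − 4.09 km = e (ρ_m − ρ_c)/ρ_m = 0.73 km.

0.73 km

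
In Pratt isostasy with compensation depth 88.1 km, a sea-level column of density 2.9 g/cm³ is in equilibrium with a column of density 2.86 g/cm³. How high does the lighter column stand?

1.23 km

ρ_ref D = ρ (D + h) → h = D (ρ_ref − ρ)/ρ.
h = 88.1 km × (2.9 − 2.86)/2.86 = 1.23 km.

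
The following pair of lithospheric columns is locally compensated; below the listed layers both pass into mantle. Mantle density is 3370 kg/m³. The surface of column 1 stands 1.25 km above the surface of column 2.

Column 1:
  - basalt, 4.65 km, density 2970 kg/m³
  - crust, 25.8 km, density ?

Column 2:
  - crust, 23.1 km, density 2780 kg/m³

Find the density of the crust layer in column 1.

2750 kg/m³

Take the compensation level at the base of the deeper column (depth z_c below the surface of column 1) and equate Σ ρ_i t_i down to z_c; mantle fills any gap and the z_c terms cancel.
Column 1: 4.65×2970 + 25.8×ρ + (z_c − 30.45)×3370
Column 2: 1.25×0 + 23.1×2780 + (z_c − 1.25 − 23.1)×3370
The z_c×3370 term appears on both sides and cancels. Collect the known terms of each column as K = Σ(ρt)_known − 3370 × (depth of known layers): K_1 = 13810.5 − 3370×30.45 = −88806; K_2 = 64218 − 3370×(1.25 + 23.1) = −17841.5.
Balance: K_1 + 25.8×ρ = K_2, so ρ = (K_2 − K_1)/25.8 = 70964.5/25.8 = 2750 kg/m³.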